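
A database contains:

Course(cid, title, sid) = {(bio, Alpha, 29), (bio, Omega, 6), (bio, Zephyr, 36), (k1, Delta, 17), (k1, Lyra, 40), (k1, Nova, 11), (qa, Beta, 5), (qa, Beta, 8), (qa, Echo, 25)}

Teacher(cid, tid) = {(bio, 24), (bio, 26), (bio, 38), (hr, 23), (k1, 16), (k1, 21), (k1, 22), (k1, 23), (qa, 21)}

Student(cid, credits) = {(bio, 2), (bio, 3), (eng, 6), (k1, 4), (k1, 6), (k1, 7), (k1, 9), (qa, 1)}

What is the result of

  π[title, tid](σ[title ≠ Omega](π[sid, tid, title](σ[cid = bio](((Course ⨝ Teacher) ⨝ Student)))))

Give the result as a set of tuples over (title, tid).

{(Alpha, 24), (Alpha, 26), (Alpha, 38), (Zephyr, 24), (Zephyr, 26), (Zephyr, 38)}

Course ⋈ Teacher (natural join on cid): {(bio, Alpha, 29, 24), (bio, Alpha, 29, 26), (bio, Alpha, 29, 38), (bio, Omega, 6, 24), (bio, Omega, 6, 26), (bio, Omega, 6, 38), (bio, Zephyr, 36, 24), (bio, Zephyr, 36, 26), (bio, Zephyr, 36, 38), (k1, Delta, 17, 16), (k1, Delta, 17, 21), (k1, Delta, 17, 22), (k1, Delta, 17, 23), (k1, Lyra, 40, 16), (k1, Lyra, 40, 21), (k1, Lyra, 40, 22), (k1, Lyra, 40, 23), (k1, Nova, 11, 16), (k1, Nova, 11, 21), (k1, Nova, 11, 22), (k1, Nova, 11, 23), (qa, Beta, 5, 21), (qa, Beta, 8, 21), (qa, Echo, 25, 21)}
(Course ⨝ Teacher) ⋈ Student (natural join on cid): {(bio, Alpha, 29, 24, 2), (bio, Alpha, 29, 24, 3), (bio, Alpha, 29, 26, 2), (bio, Alpha, 29, 26, 3), (bio, Alpha, 29, 38, 2), (bio, Alpha, 29, 38, 3), (bio, Omega, 6, 24, 2), (bio, Omega, 6, 24, 3), (bio, Omega, 6, 26, 2), (bio, Omega, 6, 26, 3), (bio, Omega, 6, 38, 2), (bio, Omega, 6, 38, 3), (bio, Zephyr, 36, 24, 2), (bio, Zephyr, 36, 24, 3), (bio, Zephyr, 36, 26, 2), (bio, Zephyr, 36, 26, 3), (bio, Zephyr, 36, 38, 2), (bio, Zephyr, 36, 38, 3), (k1, Delta, 17, 16, 4), (k1, Delta, 17, 16, 6), (k1, Delta, 17, 16, 7), (k1, Delta, 17, 16, 9), (k1, Delta, 17, 21, 4), (k1, Delta, 17, 21, 6), (k1, Delta, 17, 21, 7), (k1, Delta, 17, 21, 9), (k1, Delta, 17, 22, 4), (k1, Delta, 17, 22, 6), (k1, Delta, 17, 22, 7), (k1, Delta, 17, 22, 9), (k1, Delta, 17, 23, 4), (k1, Delta, 17, 23, 6), (k1, Delta, 17, 23, 7), (k1, Delta, 17, 23, 9), (k1, Lyra, 40, 16, 4), (k1, Lyra, 40, 16, 6), (k1, Lyra, 40, 16, 7), (k1, Lyra, 40, 16, 9), (k1, Lyra, 40, 21, 4), (k1, Lyra, 40, 21, 6), (k1, Lyra, 40, 21, 7), (k1, Lyra, 40, 21, 9), (k1, Lyra, 40, 22, 4), (k1, Lyra, 40, 22, 6), (k1, Lyra, 40, 22, 7), (k1, Lyra, 40, 22, 9), (k1, Lyra, 40, 23, 4), (k1, Lyra, 40, 23, 6), (k1, Lyra, 40, 23, 7), (k1, Lyra, 40, 23, 9), (k1, Nova, 11, 16, 4), (k1, Nova, 11, 16, 6), (k1, Nova, 11, 16, 7), (k1, Nova, 11, 16, 9), (k1, Nova, 11, 21, 4), (k1, Nova, 11, 21, 6), (k1, Nova, 11, 21, 7), (k1, Nova, 11, 21, 9), (k1, Nova, 11, 22, 4), (k1, Nova, 11, 22, 6), (k1, Nova, 11, 22, 7), (k1, Nova, 11, 22, 9), (k1, Nova, 11, 23, 4), (k1, Nova, 11, 23, 6), (k1, Nova, 11, 23, 7), (k1, Nova, 11, 23, 9), (qa, Beta, 5, 21, 1), (qa, Beta, 8, 21, 1), (qa, Echo, 25, 21, 1)}
Filtering on cid = bio leaves {(bio, Alpha, 29, 24, 2), (bio, Alpha, 29, 24, 3), (bio, Alpha, 29, 26, 2), (bio, Alpha, 29, 26, 3), (bio, Alpha, 29, 38, 2), (bio, Alpha, 29, 38, 3), (bio, Omega, 6, 24, 2), (bio, Omega, 6, 24, 3), (bio, Omega, 6, 26, 2), (bio, Omega, 6, 26, 3), (bio, Omega, 6, 38, 2), (bio, Omega, 6, 38, 3), (bio, Zephyr, 36, 24, 2), (bio, Zephyr, 36, 24, 3), (bio, Zephyr, 36, 26, 2), (bio, Zephyr, 36, 26, 3), (bio, Zephyr, 36, 38, 2), (bio, Zephyr, 36, 38, 3)}.
Keep only column(s) sid, tid, title (9 duplicate(s) eliminated): {(29, 24, Alpha), (29, 26, Alpha), (29, 38, Alpha), (36, 24, Zephyr), (36, 26, Zephyr), (36, 38, Zephyr), (6, 24, Omega), (6, 26, Omega), (6, 38, Omega)}
Filtering on title ≠ Omega leaves {(29, 24, Alpha), (29, 26, Alpha), (29, 38, Alpha), (36, 24, Zephyr), (36, 26, Zephyr), (36, 38, Zephyr)}.
Keep only column(s) title, tid: {(Alpha, 24), (Alpha, 26), (Alpha, 38), (Zephyr, 24), (Zephyr, 26), (Zephyr, 38)}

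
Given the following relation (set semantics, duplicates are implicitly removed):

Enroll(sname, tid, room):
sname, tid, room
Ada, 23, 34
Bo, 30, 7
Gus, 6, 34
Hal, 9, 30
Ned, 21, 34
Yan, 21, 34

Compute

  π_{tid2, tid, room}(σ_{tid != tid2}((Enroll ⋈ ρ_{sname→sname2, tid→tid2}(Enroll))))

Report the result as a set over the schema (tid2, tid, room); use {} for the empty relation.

{(21, 23, 34), (21, 6, 34), (23, 21, 34), (23, 6, 34), (6, 21, 34), (6, 23, 34)}

ρ[sname→sname2, tid→tid2]: schema becomes (sname2, tid2, room); tuples unchanged.
Natural join on room: {(Ada, 23, 34, Ada, 23), (Ada, 23, 34, Gus, 6), (Ada, 23, 34, Ned, 21), (Ada, 23, 34, Yan, 21), (Bo, 30, 7, Bo, 30), (Gus, 6, 34, Ada, 23), (Gus, 6, 34, Gus, 6), (Gus, 6, 34, Ned, 21), (Gus, 6, 34, Yan, 21), (Hal, 9, 30, Hal, 9), (Ned, 21, 34, Ada, 23), (Ned, 21, 34, Gus, 6), (Ned, 21, 34, Ned, 21), (Ned, 21, 34, Yan, 21), (Yan, 21, 34, Ada, 23), (Yan, 21, 34, Gus, 6), (Yan, 21, 34, Ned, 21), (Yan, 21, 34, Yan, 21)}
σ[tid != tid2]: keep tuples satisfying tid != tid2 → {(Ada, 23, 34, Gus, 6), (Ada, 23, 34, Ned, 21), (Ada, 23, 34, Yan, 21), (Gus, 6, 34, Ada, 23), (Gus, 6, 34, Ned, 21), (Gus, 6, 34, Yan, 21), (Ned, 21, 34, Ada, 23), (Ned, 21, 34, Gus, 6), (Yan, 21, 34, Ada, 23), (Yan, 21, 34, Gus, 6)}
π_{tid2, tid, room} gives {(21, 23, 34), (21, 6, 34), (23, 21, 34), (23, 6, 34), (6, 21, 34), (6, 23, 34)} (4 duplicate(s) eliminated).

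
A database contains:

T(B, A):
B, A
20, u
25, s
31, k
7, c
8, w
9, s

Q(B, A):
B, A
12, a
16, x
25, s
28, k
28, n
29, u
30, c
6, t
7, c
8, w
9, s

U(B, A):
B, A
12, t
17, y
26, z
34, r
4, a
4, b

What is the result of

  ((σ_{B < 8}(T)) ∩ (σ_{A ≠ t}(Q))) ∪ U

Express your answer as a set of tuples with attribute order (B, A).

{(12, t), (17, y), (26, z), (34, r), (4, a), (4, b), (7, c)}

Selection B < 8: {(7, c)}
Selection A ≠ t: {(12, a), (16, x), (25, s), (28, k), (28, n), (29, u), (30, c), (7, c), (8, w), (9, s)}
Intersection: {(7, c)} with {(12, a), (16, x), (25, s), (28, k), (28, n), (29, u), (30, c), (7, c), (8, w), (9, s)} → {(7, c)}
Union: {(7, c)} with {(12, t), (17, y), (26, z), (34, r), (4, a), (4, b)} → {(12, t), (17, y), (26, z), (34, r), (4, a), (4, b), (7, c)}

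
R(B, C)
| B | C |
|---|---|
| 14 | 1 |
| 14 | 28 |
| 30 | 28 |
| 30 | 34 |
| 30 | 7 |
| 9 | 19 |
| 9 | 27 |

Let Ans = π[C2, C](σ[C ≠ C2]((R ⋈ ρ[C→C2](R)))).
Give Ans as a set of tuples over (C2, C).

{(1, 28), (19, 27), (27, 19), (28, 1), (28, 34), (28, 7), (34, 28), (34, 7), (7, 28), (7, 34)}

ρ[C→C2]: schema becomes (B, C2); tuples unchanged.
Joining R and ρ[C→C2](R) on B yields {(14, 1, 1), (14, 1, 28), (14, 28, 1), (14, 28, 28), (30, 28, 28), (30, 28, 34), (30, 28, 7), (30, 34, 28), (30, 34, 34), (30, 34, 7), (30, 7, 28), (30, 7, 34), (30, 7, 7), (9, 19, 19), (9, 19, 27), (9, 27, 19), (9, 27, 27)}.
σ[C ≠ C2]: keep tuples satisfying C ≠ C2 → {(14, 1, 28), (14, 28, 1), (30, 28, 34), (30, 28, 7), (30, 34, 28), (30, 34, 7), (30, 7, 28), (30, 7, 34), (9, 19, 27), (9, 27, 19)}
π_{C2, C} gives {(1, 28), (19, 27), (27, 19), (28, 1), (28, 34), (28, 7), (34, 28), (34, 7), (7, 28), (7, 34)}.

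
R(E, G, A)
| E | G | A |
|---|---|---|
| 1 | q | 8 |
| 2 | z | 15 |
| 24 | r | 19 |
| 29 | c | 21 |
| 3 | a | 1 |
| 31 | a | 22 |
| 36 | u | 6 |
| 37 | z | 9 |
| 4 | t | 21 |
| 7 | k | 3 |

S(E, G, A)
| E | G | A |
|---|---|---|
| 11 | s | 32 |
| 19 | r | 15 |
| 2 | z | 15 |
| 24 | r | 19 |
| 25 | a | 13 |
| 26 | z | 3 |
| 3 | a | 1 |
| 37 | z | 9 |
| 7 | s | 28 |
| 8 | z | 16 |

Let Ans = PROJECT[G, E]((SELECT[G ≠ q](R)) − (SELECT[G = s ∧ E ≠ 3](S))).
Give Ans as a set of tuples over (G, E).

{(a, 3), (a, 31), (c, 29), (k, 7), (r, 24), (t, 4), (u, 36), (z, 2), (z, 37)}

σ[G ≠ q]: keep tuples satisfying G ≠ q → {(2, z, 15), (24, r, 19), (29, c, 21), (3, a, 1), (31, a, 22), (36, u, 6), (37, z, 9), (4, t, 21), (7, k, 3)}
σ[G = s ∧ E ≠ 3]: keep tuples satisfying G = s ∧ E ≠ 3 → {(11, s, 32), (7, s, 28)}
Set difference of the two operands is {(2, z, 15), (24, r, 19), (29, c, 21), (3, a, 1), (31, a, 22), (36, u, 6), (37, z, 9), (4, t, 21), (7, k, 3)}.
π_{G, E} gives {(a, 3), (a, 31), (c, 29), (k, 7), (r, 24), (t, 4), (u, 36), (z, 2), (z, 37)}.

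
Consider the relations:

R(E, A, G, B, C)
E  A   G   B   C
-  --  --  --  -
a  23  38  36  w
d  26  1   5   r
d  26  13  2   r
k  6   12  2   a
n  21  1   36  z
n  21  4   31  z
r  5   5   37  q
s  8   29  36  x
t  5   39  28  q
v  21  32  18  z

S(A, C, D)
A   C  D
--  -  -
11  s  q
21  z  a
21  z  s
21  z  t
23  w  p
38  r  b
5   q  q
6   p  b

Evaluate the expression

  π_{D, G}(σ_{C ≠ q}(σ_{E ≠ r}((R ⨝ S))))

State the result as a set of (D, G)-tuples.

{(a, 1), (a, 32), (a, 4), (p, 38), (s, 1), (s, 32), (s, 4), (t, 1), (t, 32), (t, 4)}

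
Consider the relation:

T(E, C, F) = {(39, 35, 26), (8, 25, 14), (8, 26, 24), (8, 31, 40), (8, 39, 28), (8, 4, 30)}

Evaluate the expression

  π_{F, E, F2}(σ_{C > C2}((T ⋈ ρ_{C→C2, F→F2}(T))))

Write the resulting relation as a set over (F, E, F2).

ρ[C→C2, F→F2]: schema becomes (E, C2, F2); tuples unchanged.
Joining T and ρ_{C→C2, F→F2}(T) on E yields {(39, 35, 26, 35, 26), (8, 25, 14, 25, 14), (8, 25, 14, 26, 24), (8, 25, 14, 31, 40), (8, 25, 14, 39, 28), (8, 25, 14, 4, 30), (8, 26, 24, 25, 14), (8, 26, 24, 26, 24), (8, 26, 24, 31, 40), (8, 26, 24, 39, 28), (8, 26, 24, 4, 30), (8, 31, 40, 25, 14), (8, 31, 40, 26, 24), (8, 31, 40, 31, 40), (8, 31, 40, 39, 28), (8, 31, 40, 4, 30), (8, 39, 28, 25, 14), (8, 39, 28, 26, 24), (8, 39, 28, 31, 40), (8, 39, 28, 39, 28), (8, 39, 28, 4, 30), (8, 4, 30, 25, 14), (8, 4, 30, 26, 24), (8, 4, 30, 31, 40), (8, 4, 30, 39, 28), (8, 4, 30, 4, 30)}.
σ[C > C2]: keep tuples satisfying C > C2 → {(8, 25, 14, 4, 30), (8, 26, 24, 25, 14), (8, 26, 24, 4, 30), (8, 31, 40, 25, 14), (8, 31, 40, 26, 24), (8, 31, 40, 4, 30), (8, 39, 28, 25, 14), (8, 39, 28, 26, 24), (8, 39, 28, 31, 40), (8, 39, 28, 4, 30)}
π_{F, E, F2} gives {(14, 8, 30), (24, 8, 14), (24, 8, 30), (28, 8, 14), (28, 8, 24), (28, 8, 30), (28, 8, 40), (40, 8, 14), (40, 8, 24), (40, 8, 30)}.

{(14, 8, 30), (24, 8, 14), (24, 8, 30), (28, 8, 14), (28, 8, 24), (28, 8, 30), (28, 8, 40), (40, 8, 14), (40, 8, 24), (40, 8, 30)}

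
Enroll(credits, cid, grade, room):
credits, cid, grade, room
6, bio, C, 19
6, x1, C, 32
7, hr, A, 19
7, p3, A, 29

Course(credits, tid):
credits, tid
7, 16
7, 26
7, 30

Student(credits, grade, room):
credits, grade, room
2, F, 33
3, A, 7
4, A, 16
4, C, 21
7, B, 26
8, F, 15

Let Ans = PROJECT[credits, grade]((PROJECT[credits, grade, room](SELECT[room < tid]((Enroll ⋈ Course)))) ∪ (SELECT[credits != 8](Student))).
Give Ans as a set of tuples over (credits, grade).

Enroll ⋈ Course (natural join on credits): {(7, hr, A, 19, 16), (7, hr, A, 19, 26), (7, hr, A, 19, 30), (7, p3, A, 29, 16), (7, p3, A, 29, 26), (7, p3, A, 29, 30)}
Apply σ_{room < tid}; surviving tuples: {(7, hr, A, 19, 26), (7, hr, A, 19, 30), (7, p3, A, 29, 30)}
Projecting to credits, grade, room (1 duplicate(s) eliminated): {(7, A, 19), (7, A, 29)}
Apply σ_{credits != 8}; surviving tuples: {(2, F, 33), (3, A, 7), (4, A, 16), (4, C, 21), (7, B, 26)}
Set union of the two operands is {(2, F, 33), (3, A, 7), (4, A, 16), (4, C, 21), (7, A, 19), (7, A, 29), (7, B, 26)}.
Projecting to credits, grade (1 duplicate(s) eliminated): {(2, F), (3, A), (4, A), (4, C), (7, A), (7, B)}

{(2, F), (3, A), (4, A), (4, C), (7, A), (7, B)}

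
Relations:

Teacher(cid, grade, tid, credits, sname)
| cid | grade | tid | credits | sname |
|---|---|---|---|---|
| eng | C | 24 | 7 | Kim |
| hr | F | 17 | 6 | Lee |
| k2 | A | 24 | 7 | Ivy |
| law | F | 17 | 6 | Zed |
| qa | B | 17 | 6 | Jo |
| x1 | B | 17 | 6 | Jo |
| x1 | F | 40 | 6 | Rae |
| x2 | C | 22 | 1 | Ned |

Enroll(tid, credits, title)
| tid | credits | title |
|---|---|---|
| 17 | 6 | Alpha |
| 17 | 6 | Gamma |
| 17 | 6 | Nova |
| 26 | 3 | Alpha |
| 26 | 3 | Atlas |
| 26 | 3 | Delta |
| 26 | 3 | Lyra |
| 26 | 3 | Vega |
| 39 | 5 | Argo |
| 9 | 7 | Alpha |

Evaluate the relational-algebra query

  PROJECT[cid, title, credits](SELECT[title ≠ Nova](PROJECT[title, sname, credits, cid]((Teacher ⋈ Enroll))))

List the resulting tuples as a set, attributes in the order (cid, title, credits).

Joining Teacher and Enroll on tid, credits yields {(hr, F, 17, 6, Lee, Alpha), (hr, F, 17, 6, Lee, Gamma), (hr, F, 17, 6, Lee, Nova), (law, F, 17, 6, Zed, Alpha), (law, F, 17, 6, Zed, Gamma), (law, F, 17, 6, Zed, Nova), (qa, B, 17, 6, Jo, Alpha), (qa, B, 17, 6, Jo, Gamma), (qa, B, 17, 6, Jo, Nova), (x1, B, 17, 6, Jo, Alpha), (x1, B, 17, 6, Jo, Gamma), (x1, B, 17, 6, Jo, Nova)}.
π[title, sname, credits, cid]: project onto (title, sname, credits, cid) → {(Alpha, Jo, 6, qa), (Alpha, Jo, 6, x1), (Alpha, Lee, 6, hr), (Alpha, Zed, 6, law), (Gamma, Jo, 6, qa), (Gamma, Jo, 6, x1), (Gamma, Lee, 6, hr), (Gamma, Zed, 6, law), (Nova, Jo, 6, qa), (Nova, Jo, 6, x1), (Nova, Lee, 6, hr), (Nova, Zed, 6, law)}
Apply σ_{title ≠ Nova}; surviving tuples: {(Alpha, Jo, 6, qa), (Alpha, Jo, 6, x1), (Alpha, Lee, 6, hr), (Alpha, Zed, 6, law), (Gamma, Jo, 6, qa), (Gamma, Jo, 6, x1), (Gamma, Lee, 6, hr), (Gamma, Zed, 6, law)}
π[cid, title, credits]: project onto (cid, title, credits) → {(hr, Alpha, 6), (hr, Gamma, 6), (law, Alpha, 6), (law, Gamma, 6), (qa, Alpha, 6), (qa, Gamma, 6), (x1, Alpha, 6), (x1, Gamma, 6)}

{(hr, Alpha, 6), (hr, Gamma, 6), (law, Alpha, 6), (law, Gamma, 6), (qa, Alpha, 6), (qa, Gamma, 6), (x1, Alpha, 6), (x1, Gamma, 6)}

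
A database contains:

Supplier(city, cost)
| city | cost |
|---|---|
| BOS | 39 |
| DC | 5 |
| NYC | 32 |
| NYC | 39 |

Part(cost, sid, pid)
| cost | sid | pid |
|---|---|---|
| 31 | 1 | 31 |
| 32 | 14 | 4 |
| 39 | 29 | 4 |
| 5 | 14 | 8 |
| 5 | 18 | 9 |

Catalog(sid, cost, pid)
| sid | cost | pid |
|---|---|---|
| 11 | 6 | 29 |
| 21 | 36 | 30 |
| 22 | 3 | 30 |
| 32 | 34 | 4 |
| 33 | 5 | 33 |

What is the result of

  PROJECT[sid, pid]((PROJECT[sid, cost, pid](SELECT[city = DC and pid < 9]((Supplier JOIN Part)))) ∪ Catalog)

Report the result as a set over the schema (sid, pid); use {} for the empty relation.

Joining Supplier and Part on cost yields {(BOS, 39, 29, 4), (DC, 5, 14, 8), (DC, 5, 18, 9), (NYC, 32, 14, 4), (NYC, 39, 29, 4)}.
Filtering on city = DC and pid < 9 leaves {(DC, 5, 14, 8)}.
Projecting to sid, cost, pid: {(14, 5, 8)}
Union: {(14, 5, 8)} with {(11, 6, 29), (21, 36, 30), (22, 3, 30), (32, 34, 4), (33, 5, 33)} → {(11, 6, 29), (14, 5, 8), (21, 36, 30), (22, 3, 30), (32, 34, 4), (33, 5, 33)}
Projecting to sid, pid: {(11, 29), (14, 8), (21, 30), (22, 30), (32, 4), (33, 33)}

{(11, 29), (14, 8), (21, 30), (22, 30), (32, 4), (33, 33)}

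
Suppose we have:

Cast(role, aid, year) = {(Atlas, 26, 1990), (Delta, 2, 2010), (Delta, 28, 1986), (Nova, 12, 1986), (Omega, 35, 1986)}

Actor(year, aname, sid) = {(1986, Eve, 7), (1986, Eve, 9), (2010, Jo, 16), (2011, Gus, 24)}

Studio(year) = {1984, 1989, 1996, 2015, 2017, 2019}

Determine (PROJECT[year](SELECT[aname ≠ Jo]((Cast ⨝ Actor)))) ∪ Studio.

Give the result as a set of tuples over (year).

{1984, 1986, 1989, 1996, 2015, 2017, 2019}

Joining Cast and Actor on year yields {(Delta, 2, 2010, Jo, 16), (Delta, 28, 1986, Eve, 7), (Delta, 28, 1986, Eve, 9), (Nova, 12, 1986, Eve, 7), (Nova, 12, 1986, Eve, 9), (Omega, 35, 1986, Eve, 7), (Omega, 35, 1986, Eve, 9)}.
Apply σ_{aname ≠ Jo}; surviving tuples: {(Delta, 28, 1986, Eve, 7), (Delta, 28, 1986, Eve, 9), (Nova, 12, 1986, Eve, 7), (Nova, 12, 1986, Eve, 9), (Omega, 35, 1986, Eve, 7), (Omega, 35, 1986, Eve, 9)}
Projecting to year (5 duplicate(s) eliminated): {1986}
Taking the union: {1984, 1986, 1989, 1996, 2015, 2017, 2019}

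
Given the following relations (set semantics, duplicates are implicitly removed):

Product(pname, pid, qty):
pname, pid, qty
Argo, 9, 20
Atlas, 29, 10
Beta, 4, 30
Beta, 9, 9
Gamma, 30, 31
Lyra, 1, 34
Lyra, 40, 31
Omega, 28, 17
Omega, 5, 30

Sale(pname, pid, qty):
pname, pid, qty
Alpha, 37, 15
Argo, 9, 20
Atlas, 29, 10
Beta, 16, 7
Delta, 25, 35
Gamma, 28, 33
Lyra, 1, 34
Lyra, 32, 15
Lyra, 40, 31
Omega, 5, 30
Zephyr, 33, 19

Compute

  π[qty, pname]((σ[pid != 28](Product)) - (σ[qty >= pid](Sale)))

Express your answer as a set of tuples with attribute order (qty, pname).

{(10, Atlas), (30, Beta), (31, Gamma), (31, Lyra), (9, Beta)}

Apply σ_{pid != 28}; surviving tuples: {(Argo, 9, 20), (Atlas, 29, 10), (Beta, 4, 30), (Beta, 9, 9), (Gamma, 30, 31), (Lyra, 1, 34), (Lyra, 40, 31), (Omega, 5, 30)}
Apply σ_{qty >= pid}; surviving tuples: {(Argo, 9, 20), (Delta, 25, 35), (Gamma, 28, 33), (Lyra, 1, 34), (Omega, 5, 30)}
Taking the difference: {(Atlas, 29, 10), (Beta, 4, 30), (Beta, 9, 9), (Gamma, 30, 31), (Lyra, 40, 31)}
π_{qty, pname} gives {(10, Atlas), (30, Beta), (31, Gamma), (31, Lyra), (9, Beta)}.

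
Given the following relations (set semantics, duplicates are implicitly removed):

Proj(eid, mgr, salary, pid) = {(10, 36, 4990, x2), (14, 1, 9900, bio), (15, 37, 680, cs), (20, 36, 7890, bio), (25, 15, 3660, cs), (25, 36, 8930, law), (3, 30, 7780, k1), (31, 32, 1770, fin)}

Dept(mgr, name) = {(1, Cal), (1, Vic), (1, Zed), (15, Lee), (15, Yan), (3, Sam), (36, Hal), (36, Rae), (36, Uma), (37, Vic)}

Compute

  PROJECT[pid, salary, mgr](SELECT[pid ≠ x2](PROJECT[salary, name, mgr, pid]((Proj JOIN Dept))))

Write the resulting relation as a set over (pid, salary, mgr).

{(bio, 7890, 36), (bio, 9900, 1), (cs, 3660, 15), (cs, 680, 37), (law, 8930, 36)}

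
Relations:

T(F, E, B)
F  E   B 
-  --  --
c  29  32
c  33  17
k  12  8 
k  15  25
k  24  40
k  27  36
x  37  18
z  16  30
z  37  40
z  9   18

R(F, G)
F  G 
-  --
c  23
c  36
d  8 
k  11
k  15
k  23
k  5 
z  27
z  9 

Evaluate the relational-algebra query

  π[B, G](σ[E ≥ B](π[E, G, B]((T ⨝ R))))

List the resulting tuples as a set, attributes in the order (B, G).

{(17, 23), (17, 36), (8, 11), (8, 15), (8, 23), (8, 5)}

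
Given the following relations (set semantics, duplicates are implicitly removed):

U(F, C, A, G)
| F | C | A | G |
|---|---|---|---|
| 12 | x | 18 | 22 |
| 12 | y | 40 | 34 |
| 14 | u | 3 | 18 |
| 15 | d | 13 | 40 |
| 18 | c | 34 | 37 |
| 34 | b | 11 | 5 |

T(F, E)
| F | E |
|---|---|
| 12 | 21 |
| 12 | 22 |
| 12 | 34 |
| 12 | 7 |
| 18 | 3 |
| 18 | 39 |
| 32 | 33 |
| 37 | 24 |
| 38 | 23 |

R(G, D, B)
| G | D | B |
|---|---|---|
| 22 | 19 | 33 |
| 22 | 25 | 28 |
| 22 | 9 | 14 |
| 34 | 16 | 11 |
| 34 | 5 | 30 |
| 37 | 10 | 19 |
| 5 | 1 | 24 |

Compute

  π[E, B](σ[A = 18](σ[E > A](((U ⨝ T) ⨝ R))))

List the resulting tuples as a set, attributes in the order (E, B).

{(21, 14), (21, 28), (21, 33), (22, 14), (22, 28), (22, 33), (34, 14), (34, 28), (34, 33)}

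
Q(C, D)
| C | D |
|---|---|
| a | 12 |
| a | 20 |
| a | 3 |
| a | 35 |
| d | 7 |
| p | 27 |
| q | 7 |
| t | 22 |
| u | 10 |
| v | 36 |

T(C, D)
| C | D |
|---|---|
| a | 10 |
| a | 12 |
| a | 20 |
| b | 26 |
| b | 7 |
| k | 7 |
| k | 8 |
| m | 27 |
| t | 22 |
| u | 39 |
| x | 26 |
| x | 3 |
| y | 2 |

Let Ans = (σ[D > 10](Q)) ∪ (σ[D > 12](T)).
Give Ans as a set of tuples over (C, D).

Apply σ_{D > 10}; surviving tuples: {(a, 12), (a, 20), (a, 35), (p, 27), (t, 22), (v, 36)}
Apply σ_{D > 12}; surviving tuples: {(a, 20), (b, 26), (m, 27), (t, 22), (u, 39), (x, 26)}
Taking the union: {(a, 12), (a, 20), (a, 35), (b, 26), (m, 27), (p, 27), (t, 22), (u, 39), (v, 36), (x, 26)}

{(a, 12), (a, 20), (a, 35), (b, 26), (m, 27), (p, 27), (t, 22), (u, 39), (v, 36), (x, 26)}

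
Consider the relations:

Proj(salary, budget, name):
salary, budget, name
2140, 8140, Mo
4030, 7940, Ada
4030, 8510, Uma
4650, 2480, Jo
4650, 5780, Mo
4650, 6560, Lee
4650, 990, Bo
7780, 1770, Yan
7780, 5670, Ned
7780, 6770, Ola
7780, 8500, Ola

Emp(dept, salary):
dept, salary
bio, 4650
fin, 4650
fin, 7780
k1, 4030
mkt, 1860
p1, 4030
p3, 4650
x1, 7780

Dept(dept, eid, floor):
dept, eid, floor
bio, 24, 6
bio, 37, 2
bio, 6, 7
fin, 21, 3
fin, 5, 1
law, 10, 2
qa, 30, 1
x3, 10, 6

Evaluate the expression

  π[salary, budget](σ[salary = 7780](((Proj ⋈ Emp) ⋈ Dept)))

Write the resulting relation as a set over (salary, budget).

{(7780, 1770), (7780, 5670), (7780, 6770), (7780, 8500)}

Proj ⋈ Emp (natural join on salary): {(4030, 7940, Ada, k1), (4030, 7940, Ada, p1), (4030, 8510, Uma, k1), (4030, 8510, Uma, p1), (4650, 2480, Jo, bio), (4650, 2480, Jo, fin), (4650, 2480, Jo, p3), (4650, 5780, Mo, bio), (4650, 5780, Mo, fin), (4650, 5780, Mo, p3), (4650, 6560, Lee, bio), (4650, 6560, Lee, fin), (4650, 6560, Lee, p3), (4650, 990, Bo, bio), (4650, 990, Bo, fin), (4650, 990, Bo, p3), (7780, 1770, Yan, fin), (7780, 1770, Yan, x1), (7780, 5670, Ned, fin), (7780, 5670, Ned, x1), (7780, 6770, Ola, fin), (7780, 6770, Ola, x1), (7780, 8500, Ola, fin), (7780, 8500, Ola, x1)}
(Proj ⋈ Emp) ⋈ Dept (natural join on dept): {(4650, 2480, Jo, bio, 24, 6), (4650, 2480, Jo, bio, 37, 2), (4650, 2480, Jo, bio, 6, 7), (4650, 2480, Jo, fin, 21, 3), (4650, 2480, Jo, fin, 5, 1), (4650, 5780, Mo, bio, 24, 6), (4650, 5780, Mo, bio, 37, 2), (4650, 5780, Mo, bio, 6, 7), (4650, 5780, Mo, fin, 21, 3), (4650, 5780, Mo, fin, 5, 1), (4650, 6560, Lee, bio, 24, 6), (4650, 6560, Lee, bio, 37, 2), (4650, 6560, Lee, bio, 6, 7), (4650, 6560, Lee, fin, 21, 3), (4650, 6560, Lee, fin, 5, 1), (4650, 990, Bo, bio, 24, 6), (4650, 990, Bo, bio, 37, 2), (4650, 990, Bo, bio, 6, 7), (4650, 990, Bo, fin, 21, 3), (4650, 990, Bo, fin, 5, 1), (7780, 1770, Yan, fin, 21, 3), (7780, 1770, Yan, fin, 5, 1), (7780, 5670, Ned, fin, 21, 3), (7780, 5670, Ned, fin, 5, 1), (7780, 6770, Ola, fin, 21, 3), (7780, 6770, Ola, fin, 5, 1), (7780, 8500, Ola, fin, 21, 3), (7780, 8500, Ola, fin, 5, 1)}
Apply σ_{salary = 7780}; surviving tuples: {(7780, 1770, Yan, fin, 21, 3), (7780, 1770, Yan, fin, 5, 1), (7780, 5670, Ned, fin, 21, 3), (7780, 5670, Ned, fin, 5, 1), (7780, 6770, Ola, fin, 21, 3), (7780, 6770, Ola, fin, 5, 1), (7780, 8500, Ola, fin, 21, 3), (7780, 8500, Ola, fin, 5, 1)}
Keep only column(s) salary, budget (4 duplicate(s) eliminated): {(7780, 1770), (7780, 5670), (7780, 6770), (7780, 8500)}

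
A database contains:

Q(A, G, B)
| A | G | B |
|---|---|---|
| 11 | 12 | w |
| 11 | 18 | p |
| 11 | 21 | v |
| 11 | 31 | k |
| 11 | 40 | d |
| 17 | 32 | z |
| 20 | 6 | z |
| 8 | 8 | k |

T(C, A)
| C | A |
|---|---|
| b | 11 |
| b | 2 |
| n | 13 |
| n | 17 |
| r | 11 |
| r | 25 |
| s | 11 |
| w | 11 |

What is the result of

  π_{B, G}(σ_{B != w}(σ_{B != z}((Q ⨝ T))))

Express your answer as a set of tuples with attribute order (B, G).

Q ⋈ T (natural join on A): {(11, 12, w, b), (11, 12, w, r), (11, 12, w, s), (11, 12, w, w), (11, 18, p, b), (11, 18, p, r), (11, 18, p, s), (11, 18, p, w), (11, 21, v, b), (11, 21, v, r), (11, 21, v, s), (11, 21, v, w), (11, 31, k, b), (11, 31, k, r), (11, 31, k, s), (11, 31, k, w), (11, 40, d, b), (11, 40, d, r), (11, 40, d, s), (11, 40, d, w), (17, 32, z, n)}
Selection B != z: {(11, 12, w, b), (11, 12, w, r), (11, 12, w, s), (11, 12, w, w), (11, 18, p, b), (11, 18, p, r), (11, 18, p, s), (11, 18, p, w), (11, 21, v, b), (11, 21, v, r), (11, 21, v, s), (11, 21, v, w), (11, 31, k, b), (11, 31, k, r), (11, 31, k, s), (11, 31, k, w), (11, 40, d, b), (11, 40, d, r), (11, 40, d, s), (11, 40, d, w)}
Selection B != w: {(11, 18, p, b), (11, 18, p, r), (11, 18, p, s), (11, 18, p, w), (11, 21, v, b), (11, 21, v, r), (11, 21, v, s), (11, 21, v, w), (11, 31, k, b), (11, 31, k, r), (11, 31, k, s), (11, 31, k, w), (11, 40, d, b), (11, 40, d, r), (11, 40, d, s), (11, 40, d, w)}
Keep only column(s) B, G (12 duplicate(s) eliminated): {(d, 40), (k, 31), (p, 18), (v, 21)}

{(d, 40), (k, 31), (p, 18), (v, 21)}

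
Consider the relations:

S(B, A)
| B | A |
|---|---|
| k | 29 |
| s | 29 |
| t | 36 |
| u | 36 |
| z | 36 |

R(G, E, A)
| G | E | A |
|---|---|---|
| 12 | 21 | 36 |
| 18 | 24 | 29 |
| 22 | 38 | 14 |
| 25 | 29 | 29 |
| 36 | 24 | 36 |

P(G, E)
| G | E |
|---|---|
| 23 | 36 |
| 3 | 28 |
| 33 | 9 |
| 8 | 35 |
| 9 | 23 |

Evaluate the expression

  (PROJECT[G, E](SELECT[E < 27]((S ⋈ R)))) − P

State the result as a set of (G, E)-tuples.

{(12, 21), (18, 24), (36, 24)}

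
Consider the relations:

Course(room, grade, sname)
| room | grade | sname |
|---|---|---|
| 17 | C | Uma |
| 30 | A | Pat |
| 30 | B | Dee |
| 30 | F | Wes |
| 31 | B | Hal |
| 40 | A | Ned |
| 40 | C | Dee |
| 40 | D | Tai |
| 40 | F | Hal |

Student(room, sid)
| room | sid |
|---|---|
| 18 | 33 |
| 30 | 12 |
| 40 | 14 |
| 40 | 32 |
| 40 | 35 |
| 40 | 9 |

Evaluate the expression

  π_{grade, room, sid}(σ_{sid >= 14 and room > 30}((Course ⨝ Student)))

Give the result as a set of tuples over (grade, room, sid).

{(A, 40, 14), (A, 40, 32), (A, 40, 35), (C, 40, 14), (C, 40, 32), (C, 40, 35), (D, 40, 14), (D, 40, 32), (D, 40, 35), (F, 40, 14), (F, 40, 32), (F, 40, 35)}

Natural join on room: {(30, A, Pat, 12), (30, B, Dee, 12), (30, F, Wes, 12), (40, A, Ned, 14), (40, A, Ned, 32), (40, A, Ned, 35), (40, A, Ned, 9), (40, C, Dee, 14), (40, C, Dee, 32), (40, C, Dee, 35), (40, C, Dee, 9), (40, D, Tai, 14), (40, D, Tai, 32), (40, D, Tai, 35), (40, D, Tai, 9), (40, F, Hal, 14), (40, F, Hal, 32), (40, F, Hal, 35), (40, F, Hal, 9)}
Selection sid >= 14 and room > 30: {(40, A, Ned, 14), (40, A, Ned, 32), (40, A, Ned, 35), (40, C, Dee, 14), (40, C, Dee, 32), (40, C, Dee, 35), (40, D, Tai, 14), (40, D, Tai, 32), (40, D, Tai, 35), (40, F, Hal, 14), (40, F, Hal, 32), (40, F, Hal, 35)}
Keep only column(s) grade, room, sid: {(A, 40, 14), (A, 40, 32), (A, 40, 35), (C, 40, 14), (C, 40, 32), (C, 40, 35), (D, 40, 14), (D, 40, 32), (D, 40, 35), (F, 40, 14), (F, 40, 32), (F, 40, 35)}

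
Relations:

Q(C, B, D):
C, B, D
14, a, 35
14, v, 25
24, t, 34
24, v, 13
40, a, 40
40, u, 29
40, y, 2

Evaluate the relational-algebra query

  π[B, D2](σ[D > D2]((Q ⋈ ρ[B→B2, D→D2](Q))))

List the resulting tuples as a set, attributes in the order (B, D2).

ρ[B→B2, D→D2]: schema becomes (C, B2, D2); tuples unchanged.
Natural join on C: {(14, a, 35, a, 35), (14, a, 35, v, 25), (14, v, 25, a, 35), (14, v, 25, v, 25), (24, t, 34, t, 34), (24, t, 34, v, 13), (24, v, 13, t, 34), (24, v, 13, v, 13), (40, a, 40, a, 40), (40, a, 40, u, 29), (40, a, 40, y, 2), (40, u, 29, a, 40), (40, u, 29, u, 29), (40, u, 29, y, 2), (40, y, 2, a, 40), (40, y, 2, u, 29), (40, y, 2, y, 2)}
σ[D > D2]: keep tuples satisfying D > D2 → {(14, a, 35, v, 25), (24, t, 34, v, 13), (40, a, 40, u, 29), (40, a, 40, y, 2), (40, u, 29, y, 2)}
π_{B, D2} gives {(a, 2), (a, 25), (a, 29), (t, 13), (u, 2)}.

{(a, 2), (a, 25), (a, 29), (t, 13), (u, 2)}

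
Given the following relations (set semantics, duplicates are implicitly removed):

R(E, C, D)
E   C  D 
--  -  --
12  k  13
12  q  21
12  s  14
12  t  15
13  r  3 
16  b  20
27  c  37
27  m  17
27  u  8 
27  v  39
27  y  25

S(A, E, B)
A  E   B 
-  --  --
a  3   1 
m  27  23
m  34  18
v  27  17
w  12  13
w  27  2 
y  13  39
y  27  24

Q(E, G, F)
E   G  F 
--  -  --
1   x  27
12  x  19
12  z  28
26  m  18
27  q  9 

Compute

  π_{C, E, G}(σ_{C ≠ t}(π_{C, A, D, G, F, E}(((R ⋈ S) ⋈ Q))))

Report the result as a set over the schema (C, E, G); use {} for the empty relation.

Joining R and S on E yields {(12, k, 13, w, 13), (12, q, 21, w, 13), (12, s, 14, w, 13), (12, t, 15, w, 13), (13, r, 3, y, 39), (27, c, 37, m, 23), (27, c, 37, v, 17), (27, c, 37, w, 2), (27, c, 37, y, 24), (27, m, 17, m, 23), (27, m, 17, v, 17), (27, m, 17, w, 2), (27, m, 17, y, 24), (27, u, 8, m, 23), (27, u, 8, v, 17), (27, u, 8, w, 2), (27, u, 8, y, 24), (27, v, 39, m, 23), (27, v, 39, v, 17), (27, v, 39, w, 2), (27, v, 39, y, 24), (27, y, 25, m, 23), (27, y, 25, v, 17), (27, y, 25, w, 2), (27, y, 25, y, 24)}.
Joining (R ⋈ S) and Q on E yields {(12, k, 13, w, 13, x, 19), (12, k, 13, w, 13, z, 28), (12, q, 21, w, 13, x, 19), (12, q, 21, w, 13, z, 28), (12, s, 14, w, 13, x, 19), (12, s, 14, w, 13, z, 28), (12, t, 15, w, 13, x, 19), (12, t, 15, w, 13, z, 28), (27, c, 37, m, 23, q, 9), (27, c, 37, v, 17, q, 9), (27, c, 37, w, 2, q, 9), (27, c, 37, y, 24, q, 9), (27, m, 17, m, 23, q, 9), (27, m, 17, v, 17, q, 9), (27, m, 17, w, 2, q, 9), (27, m, 17, y, 24, q, 9), (27, u, 8, m, 23, q, 9), (27, u, 8, v, 17, q, 9), (27, u, 8, w, 2, q, 9), (27, u, 8, y, 24, q, 9), (27, v, 39, m, 23, q, 9), (27, v, 39, v, 17, q, 9), (27, v, 39, w, 2, q, 9), (27, v, 39, y, 24, q, 9), (27, y, 25, m, 23, q, 9), (27, y, 25, v, 17, q, 9), (27, y, 25, w, 2, q, 9), (27, y, 25, y, 24, q, 9)}.
Projecting to C, A, D, G, F, E: {(c, m, 37, q, 9, 27), (c, v, 37, q, 9, 27), (c, w, 37, q, 9, 27), (c, y, 37, q, 9, 27), (k, w, 13, x, 19, 12), (k, w, 13, z, 28, 12), (m, m, 17, q, 9, 27), (m, v, 17, q, 9, 27), (m, w, 17, q, 9, 27), (m, y, 17, q, 9, 27), (q, w, 21, x, 19, 12), (q, w, 21, z, 28, 12), (s, w, 14, x, 19, 12), (s, w, 14, z, 28, 12), (t, w, 15, x, 19, 12), (t, w, 15, z, 28, 12), (u, m, 8, q, 9, 27), (u, v, 8, q, 9, 27), (u, w, 8, q, 9, 27), (u, y, 8, q, 9, 27), (v, m, 39, q, 9, 27), (v, v, 39, q, 9, 27), (v, w, 39, q, 9, 27), (v, y, 39, q, 9, 27), (y, m, 25, q, 9, 27), (y, v, 25, q, 9, 27), (y, w, 25, q, 9, 27), (y, y, 25, q, 9, 27)}
σ[C ≠ t]: keep tuples satisfying C ≠ t → {(c, m, 37, q, 9, 27), (c, v, 37, q, 9, 27), (c, w, 37, q, 9, 27), (c, y, 37, q, 9, 27), (k, w, 13, x, 19, 12), (k, w, 13, z, 28, 12), (m, m, 17, q, 9, 27), (m, v, 17, q, 9, 27), (m, w, 17, q, 9, 27), (m, y, 17, q, 9, 27), (q, w, 21, x, 19, 12), (q, w, 21, z, 28, 12), (s, w, 14, x, 19, 12), (s, w, 14, z, 28, 12), (u, m, 8, q, 9, 27), (u, v, 8, q, 9, 27), (u, w, 8, q, 9, 27), (u, y, 8, q, 9, 27), (v, m, 39, q, 9, 27), (v, v, 39, q, 9, 27), (v, w, 39, q, 9, 27), (v, y, 39, q, 9, 27), (y, m, 25, q, 9, 27), (y, v, 25, q, 9, 27), (y, w, 25, q, 9, 27), (y, y, 25, q, 9, 27)}
Projecting to C, E, G (15 duplicate(s) eliminated): {(c, 27, q), (k, 12, x), (k, 12, z), (m, 27, q), (q, 12, x), (q, 12, z), (s, 12, x), (s, 12, z), (u, 27, q), (v, 27, q), (y, 27, q)}

{(c, 27, q), (k, 12, x), (k, 12, z), (m, 27, q), (q, 12, x), (q, 12, z), (s, 12, x), (s, 12, z), (u, 27, q), (v, 27, q), (y, 27, q)}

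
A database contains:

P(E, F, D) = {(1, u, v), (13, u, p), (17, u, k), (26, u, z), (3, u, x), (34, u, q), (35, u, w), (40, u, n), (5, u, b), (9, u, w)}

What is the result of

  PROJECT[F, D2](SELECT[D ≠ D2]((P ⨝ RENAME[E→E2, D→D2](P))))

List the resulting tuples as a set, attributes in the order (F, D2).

ρ[E→E2, D→D2]: schema becomes (E2, F, D2); tuples unchanged.
P ⋈ RENAME[E→E2, D→D2](P) (natural join on F): {(1, u, v, 1, v), (1, u, v, 13, p), (1, u, v, 17, k), (1, u, v, 26, z), (1, u, v, 3, x), (1, u, v, 34, q), (1, u, v, 35, w), (1, u, v, 40, n), (1, u, v, 5, b), (1, u, v, 9, w), (13, u, p, 1, v), (13, u, p, 13, p), (13, u, p, 17, k), (13, u, p, 26, z), (13, u, p, 3, x), (13, u, p, 34, q), (13, u, p, 35, w), (13, u, p, 40, n), (13, u, p, 5, b), (13, u, p, 9, w), (17, u, k, 1, v), (17, u, k, 13, p), (17, u, k, 17, k), (17, u, k, 26, z), (17, u, k, 3, x), (17, u, k, 34, q), (17, u, k, 35, w), (17, u, k, 40, n), (17, u, k, 5, b), (17, u, k, 9, w), (26, u, z, 1, v), (26, u, z, 13, p), (26, u, z, 17, k), (26, u, z, 26, z), (26, u, z, 3, x), (26, u, z, 34, q), (26, u, z, 35, w), (26, u, z, 40, n), (26, u, z, 5, b), (26, u, z, 9, w), (3, u, x, 1, v), (3, u, x, 13, p), (3, u, x, 17, k), (3, u, x, 26, z), (3, u, x, 3, x), (3, u, x, 34, q), (3, u, x, 35, w), (3, u, x, 40, n), (3, u, x, 5, b), (3, u, x, 9, w), (34, u, q, 1, v), (34, u, q, 13, p), (34, u, q, 17, k), (34, u, q, 26, z), (34, u, q, 3, x), (34, u, q, 34, q), (34, u, q, 35, w), (34, u, q, 40, n), (34, u, q, 5, b), (34, u, q, 9, w), (35, u, w, 1, v), (35, u, w, 13, p), (35, u, w, 17, k), (35, u, w, 26, z), (35, u, w, 3, x), (35, u, w, 34, q), (35, u, w, 35, w), (35, u, w, 40, n), (35, u, w, 5, b), (35, u, w, 9, w), (40, u, n, 1, v), (40, u, n, 13, p), (40, u, n, 17, k), (40, u, n, 26, z), (40, u, n, 3, x), (40, u, n, 34, q), (40, u, n, 35, w), (40, u, n, 40, n), (40, u, n, 5, b), (40, u, n, 9, w), (5, u, b, 1, v), (5, u, b, 13, p), (5, u, b, 17, k), (5, u, b, 26, z), (5, u, b, 3, x), (5, u, b, 34, q), (5, u, b, 35, w), (5, u, b, 40, n), (5, u, b, 5, b), (5, u, b, 9, w), (9, u, w, 1, v), (9, u, w, 13, p), (9, u, w, 17, k), (9, u, w, 26, z), (9, u, w, 3, x), (9, u, w, 34, q), (9, u, w, 35, w), (9, u, w, 40, n), (9, u, w, 5, b), (9, u, w, 9, w)}
Apply σ_{D ≠ D2}; surviving tuples: {(1, u, v, 13, p), (1, u, v, 17, k), (1, u, v, 26, z), (1, u, v, 3, x), (1, u, v, 34, q), (1, u, v, 35, w), (1, u, v, 40, n), (1, u, v, 5, b), (1, u, v, 9, w), (13, u, p, 1, v), (13, u, p, 17, k), (13, u, p, 26, z), (13, u, p, 3, x), (13, u, p, 34, q), (13, u, p, 35, w), (13, u, p, 40, n), (13, u, p, 5, b), (13, u, p, 9, w), (17, u, k, 1, v), (17, u, k, 13, p), (17, u, k, 26, z), (17, u, k, 3, x), (17, u, k, 34, q), (17, u, k, 35, w), (17, u, k, 40, n), (17, u, k, 5, b), (17, u, k, 9, w), (26, u, z, 1, v), (26, u, z, 13, p), (26, u, z, 17, k), (26, u, z, 3, x), (26, u, z, 34, q), (26, u, z, 35, w), (26, u, z, 40, n), (26, u, z, 5, b), (26, u, z, 9, w), (3, u, x, 1, v), (3, u, x, 13, p), (3, u, x, 17, k), (3, u, x, 26, z), (3, u, x, 34, q), (3, u, x, 35, w), (3, u, x, 40, n), (3, u, x, 5, b), (3, u, x, 9, w), (34, u, q, 1, v), (34, u, q, 13, p), (34, u, q, 17, k), (34, u, q, 26, z), (34, u, q, 3, x), (34, u, q, 35, w), (34, u, q, 40, n), (34, u, q, 5, b), (34, u, q, 9, w), (35, u, w, 1, v), (35, u, w, 13, p), (35, u, w, 17, k), (35, u, w, 26, z), (35, u, w, 3, x), (35, u, w, 34, q), (35, u, w, 40, n), (35, u, w, 5, b), (40, u, n, 1, v), (40, u, n, 13, p), (40, u, n, 17, k), (40, u, n, 26, z), (40, u, n, 3, x), (40, u, n, 34, q), (40, u, n, 35, w), (40, u, n, 5, b), (40, u, n, 9, w), (5, u, b, 1, v), (5, u, b, 13, p), (5, u, b, 17, k), (5, u, b, 26, z), (5, u, b, 3, x), (5, u, b, 34, q), (5, u, b, 35, w), (5, u, b, 40, n), (5, u, b, 9, w), (9, u, w, 1, v), (9, u, w, 13, p), (9, u, w, 17, k), (9, u, w, 26, z), (9, u, w, 3, x), (9, u, w, 34, q), (9, u, w, 40, n), (9, u, w, 5, b)}
Projecting to F, D2 (79 duplicate(s) eliminated): {(u, b), (u, k), (u, n), (u, p), (u, q), (u, v), (u, w), (u, x), (u, z)}

{(u, b), (u, k), (u, n), (u, p), (u, q), (u, v), (u, w), (u, x), (u, z)}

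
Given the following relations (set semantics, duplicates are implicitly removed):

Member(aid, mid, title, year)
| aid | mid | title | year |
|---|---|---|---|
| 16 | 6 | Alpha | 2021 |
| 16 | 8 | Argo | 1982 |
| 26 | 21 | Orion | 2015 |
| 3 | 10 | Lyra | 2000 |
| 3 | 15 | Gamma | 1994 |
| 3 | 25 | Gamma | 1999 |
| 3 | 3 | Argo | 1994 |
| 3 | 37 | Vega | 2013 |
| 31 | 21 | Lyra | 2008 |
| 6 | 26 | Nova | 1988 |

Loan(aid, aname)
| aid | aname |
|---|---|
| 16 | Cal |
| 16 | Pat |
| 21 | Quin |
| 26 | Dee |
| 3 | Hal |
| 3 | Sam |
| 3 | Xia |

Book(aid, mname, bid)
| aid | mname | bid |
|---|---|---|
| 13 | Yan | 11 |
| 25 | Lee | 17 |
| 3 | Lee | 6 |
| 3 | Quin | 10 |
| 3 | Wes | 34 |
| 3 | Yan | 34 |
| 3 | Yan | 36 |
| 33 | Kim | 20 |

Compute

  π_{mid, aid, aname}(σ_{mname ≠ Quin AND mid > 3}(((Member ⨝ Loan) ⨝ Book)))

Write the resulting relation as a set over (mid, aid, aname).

{(10, 3, Hal), (10, 3, Sam), (10, 3, Xia), (15, 3, Hal), (15, 3, Sam), (15, 3, Xia), (25, 3, Hal), (25, 3, Sam), (25, 3, Xia), (37, 3, Hal), (37, 3, Sam), (37, 3, Xia)}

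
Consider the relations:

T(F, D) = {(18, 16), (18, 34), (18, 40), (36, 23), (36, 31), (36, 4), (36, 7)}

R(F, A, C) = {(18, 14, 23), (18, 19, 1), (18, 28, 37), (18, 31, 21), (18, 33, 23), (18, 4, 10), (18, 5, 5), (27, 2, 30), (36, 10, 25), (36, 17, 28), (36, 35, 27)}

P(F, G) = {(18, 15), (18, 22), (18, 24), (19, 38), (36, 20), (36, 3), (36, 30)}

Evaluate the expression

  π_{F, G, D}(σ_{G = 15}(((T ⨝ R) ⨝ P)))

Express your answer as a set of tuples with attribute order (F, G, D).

{(18, 15, 16), (18, 15, 34), (18, 15, 40)}

T ⋈ R (natural join on F): {(18, 16, 14, 23), (18, 16, 19, 1), (18, 16, 28, 37), (18, 16, 31, 21), (18, 16, 33, 23), (18, 16, 4, 10), (18, 16, 5, 5), (18, 34, 14, 23), (18, 34, 19, 1), (18, 34, 28, 37), (18, 34, 31, 21), (18, 34, 33, 23), (18, 34, 4, 10), (18, 34, 5, 5), (18, 40, 14, 23), (18, 40, 19, 1), (18, 40, 28, 37), (18, 40, 31, 21), (18, 40, 33, 23), (18, 40, 4, 10), (18, 40, 5, 5), (36, 23, 10, 25), (36, 23, 17, 28), (36, 23, 35, 27), (36, 31, 10, 25), (36, 31, 17, 28), (36, 31, 35, 27), (36, 4, 10, 25), (36, 4, 17, 28), (36, 4, 35, 27), (36, 7, 10, 25), (36, 7, 17, 28), (36, 7, 35, 27)}
(T ⨝ R) ⋈ P (natural join on F): {(18, 16, 14, 23, 15), (18, 16, 14, 23, 22), (18, 16, 14, 23, 24), (18, 16, 19, 1, 15), (18, 16, 19, 1, 22), (18, 16, 19, 1, 24), (18, 16, 28, 37, 15), (18, 16, 28, 37, 22), (18, 16, 28, 37, 24), (18, 16, 31, 21, 15), (18, 16, 31, 21, 22), (18, 16, 31, 21, 24), (18, 16, 33, 23, 15), (18, 16, 33, 23, 22), (18, 16, 33, 23, 24), (18, 16, 4, 10, 15), (18, 16, 4, 10, 22), (18, 16, 4, 10, 24), (18, 16, 5, 5, 15), (18, 16, 5, 5, 22), (18, 16, 5, 5, 24), (18, 34, 14, 23, 15), (18, 34, 14, 23, 22), (18, 34, 14, 23, 24), (18, 34, 19, 1, 15), (18, 34, 19, 1, 22), (18, 34, 19, 1, 24), (18, 34, 28, 37, 15), (18, 34, 28, 37, 22), (18, 34, 28, 37, 24), (18, 34, 31, 21, 15), (18, 34, 31, 21, 22), (18, 34, 31, 21, 24), (18, 34, 33, 23, 15), (18, 34, 33, 23, 22), (18, 34, 33, 23, 24), (18, 34, 4, 10, 15), (18, 34, 4, 10, 22), (18, 34, 4, 10, 24), (18, 34, 5, 5, 15), (18, 34, 5, 5, 22), (18, 34, 5, 5, 24), (18, 40, 14, 23, 15), (18, 40, 14, 23, 22), (18, 40, 14, 23, 24), (18, 40, 19, 1, 15), (18, 40, 19, 1, 22), (18, 40, 19, 1, 24), (18, 40, 28, 37, 15), (18, 40, 28, 37, 22), (18, 40, 28, 37, 24), (18, 40, 31, 21, 15), (18, 40, 31, 21, 22), (18, 40, 31, 21, 24), (18, 40, 33, 23, 15), (18, 40, 33, 23, 22), (18, 40, 33, 23, 24), (18, 40, 4, 10, 15), (18, 40, 4, 10, 22), (18, 40, 4, 10, 24), (18, 40, 5, 5, 15), (18, 40, 5, 5, 22), (18, 40, 5, 5, 24), (36, 23, 10, 25, 20), (36, 23, 10, 25, 3), (36, 23, 10, 25, 30), (36, 23, 17, 28, 20), (36, 23, 17, 28, 3), (36, 23, 17, 28, 30), (36, 23, 35, 27, 20), (36, 23, 35, 27, 3), (36, 23, 35, 27, 30), (36, 31, 10, 25, 20), (36, 31, 10, 25, 3), (36, 31, 10, 25, 30), (36, 31, 17, 28, 20), (36, 31, 17, 28, 3), (36, 31, 17, 28, 30), (36, 31, 35, 27, 20), (36, 31, 35, 27, 3), (36, 31, 35, 27, 30), (36, 4, 10, 25, 20), (36, 4, 10, 25, 3), (36, 4, 10, 25, 30), (36, 4, 17, 28, 20), (36, 4, 17, 28, 3), (36, 4, 17, 28, 30), (36, 4, 35, 27, 20), (36, 4, 35, 27, 3), (36, 4, 35, 27, 30), (36, 7, 10, 25, 20), (36, 7, 10, 25, 3), (36, 7, 10, 25, 30), (36, 7, 17, 28, 20), (36, 7, 17, 28, 3), (36, 7, 17, 28, 30), (36, 7, 35, 27, 20), (36, 7, 35, 27, 3), (36, 7, 35, 27, 30)}
σ[G = 15]: keep tuples satisfying G = 15 → {(18, 16, 14, 23, 15), (18, 16, 19, 1, 15), (18, 16, 28, 37, 15), (18, 16, 31, 21, 15), (18, 16, 33, 23, 15), (18, 16, 4, 10, 15), (18, 16, 5, 5, 15), (18, 34, 14, 23, 15), (18, 34, 19, 1, 15), (18, 34, 28, 37, 15), (18, 34, 31, 21, 15), (18, 34, 33, 23, 15), (18, 34, 4, 10, 15), (18, 34, 5, 5, 15), (18, 40, 14, 23, 15), (18, 40, 19, 1, 15), (18, 40, 28, 37, 15), (18, 40, 31, 21, 15), (18, 40, 33, 23, 15), (18, 40, 4, 10, 15), (18, 40, 5, 5, 15)}
π_{F, G, D} gives {(18, 15, 16), (18, 15, 34), (18, 15, 40)} (18 duplicate(s) eliminated).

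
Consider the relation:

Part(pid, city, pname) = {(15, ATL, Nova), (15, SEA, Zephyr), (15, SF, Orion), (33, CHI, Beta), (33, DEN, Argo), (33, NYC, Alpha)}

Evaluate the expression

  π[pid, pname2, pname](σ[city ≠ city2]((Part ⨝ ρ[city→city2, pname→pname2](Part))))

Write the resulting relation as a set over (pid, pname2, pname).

{(15, Nova, Orion), (15, Nova, Zephyr), (15, Orion, Nova), (15, Orion, Zephyr), (15, Zephyr, Nova), (15, Zephyr, Orion), (33, Alpha, Argo), (33, Alpha, Beta), (33, Argo, Alpha), (33, Argo, Beta), (33, Beta, Alpha), (33, Beta, Argo)}

ρ[city→city2, pname→pname2]: schema becomes (pid, city2, pname2); tuples unchanged.
Natural join on pid: {(15, ATL, Nova, ATL, Nova), (15, ATL, Nova, SEA, Zephyr), (15, ATL, Nova, SF, Orion), (15, SEA, Zephyr, ATL, Nova), (15, SEA, Zephyr, SEA, Zephyr), (15, SEA, Zephyr, SF, Orion), (15, SF, Orion, ATL, Nova), (15, SF, Orion, SEA, Zephyr), (15, SF, Orion, SF, Orion), (33, CHI, Beta, CHI, Beta), (33, CHI, Beta, DEN, Argo), (33, CHI, Beta, NYC, Alpha), (33, DEN, Argo, CHI, Beta), (33, DEN, Argo, DEN, Argo), (33, DEN, Argo, NYC, Alpha), (33, NYC, Alpha, CHI, Beta), (33, NYC, Alpha, DEN, Argo), (33, NYC, Alpha, NYC, Alpha)}
Filtering on city ≠ city2 leaves {(15, ATL, Nova, SEA, Zephyr), (15, ATL, Nova, SF, Orion), (15, SEA, Zephyr, ATL, Nova), (15, SEA, Zephyr, SF, Orion), (15, SF, Orion, ATL, Nova), (15, SF, Orion, SEA, Zephyr), (33, CHI, Beta, DEN, Argo), (33, CHI, Beta, NYC, Alpha), (33, DEN, Argo, CHI, Beta), (33, DEN, Argo, NYC, Alpha), (33, NYC, Alpha, CHI, Beta), (33, NYC, Alpha, DEN, Argo)}.
Projecting to pid, pname2, pname: {(15, Nova, Orion), (15, Nova, Zephyr), (15, Orion, Nova), (15, Orion, Zephyr), (15, Zephyr, Nova), (15, Zephyr, Orion), (33, Alpha, Argo), (33, Alpha, Beta), (33, Argo, Alpha), (33, Argo, Beta), (33, Beta, Alpha), (33, Beta, Argo)}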